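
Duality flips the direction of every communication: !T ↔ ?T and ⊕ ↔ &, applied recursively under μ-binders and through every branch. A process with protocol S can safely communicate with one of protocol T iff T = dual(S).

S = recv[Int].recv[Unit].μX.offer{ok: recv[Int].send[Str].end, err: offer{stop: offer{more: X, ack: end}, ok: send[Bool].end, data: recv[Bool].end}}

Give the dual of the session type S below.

recv[Int] → send[Int]
  recv[Unit] → send[Unit]
    μX → μX  (rec unchanged)
      offer{ok,err} → select{ok,err}  (external→internal)
        [ok]
          recv[Int] → send[Int]
            send[Str] → recv[Str]
              dual(end) = end
        [err]
          offer{stop,ok,data} → select{stop,ok,data}  (external→internal)
            [stop]
              offer{more,ack} → select{more,ack}  (external→internal)
                [more]
                  dual(X) = X
                [ack]
                  dual(end) = end
            [ok]
              send[Bool] → recv[Bool]
                dual(end) = end
            [data]
              recv[Bool] → send[Bool]
                dual(end) = end

send[Int].send[Unit].μX.select{ok: send[Int].recv[Str].end, err: select{stop: select{more: X, ack: end}, ok: recv[Bool].end, data: send[Bool].end}}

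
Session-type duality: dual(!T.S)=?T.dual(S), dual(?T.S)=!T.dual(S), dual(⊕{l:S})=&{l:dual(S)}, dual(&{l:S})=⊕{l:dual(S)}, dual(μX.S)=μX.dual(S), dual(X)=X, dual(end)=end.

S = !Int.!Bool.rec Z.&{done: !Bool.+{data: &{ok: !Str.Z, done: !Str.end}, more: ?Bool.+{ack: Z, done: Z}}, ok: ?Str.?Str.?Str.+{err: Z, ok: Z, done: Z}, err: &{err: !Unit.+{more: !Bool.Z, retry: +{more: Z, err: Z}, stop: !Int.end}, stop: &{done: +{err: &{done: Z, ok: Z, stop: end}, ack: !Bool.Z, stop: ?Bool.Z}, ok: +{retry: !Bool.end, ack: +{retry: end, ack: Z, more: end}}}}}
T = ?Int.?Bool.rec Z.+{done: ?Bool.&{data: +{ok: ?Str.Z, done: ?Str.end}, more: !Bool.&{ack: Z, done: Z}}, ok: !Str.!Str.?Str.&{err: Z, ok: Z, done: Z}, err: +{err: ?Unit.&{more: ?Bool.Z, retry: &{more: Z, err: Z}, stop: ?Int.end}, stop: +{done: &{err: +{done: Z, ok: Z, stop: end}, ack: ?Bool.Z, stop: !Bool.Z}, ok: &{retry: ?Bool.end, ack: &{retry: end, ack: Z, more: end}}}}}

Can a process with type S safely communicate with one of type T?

NO

!Int ‖ ?Int  ok
  !Bool ‖ ?Bool  ok
    rec Z ‖ rec Z  ok (rec unchanged)
      &{done,ok,err} ‖ +{done,ok,err}  ok label sets agree
        • done:
          !Bool ‖ ?Bool  ok
            +{data,more} ‖ &{data,more}  ok label sets agree
              • data:
                &{ok,done} ‖ +{ok,done}  ok label sets agree
                  • ok:
                    !Str ‖ ?Str  ok
                      Z ‖ Z  ok
                  • done:
                    !Str ‖ ?Str  ok
                      end ‖ end  ok
              • more:
                ?Bool ‖ !Bool  ok
                  +{ack,done} ‖ &{ack,done}  ok label sets agree
                    • ack:
                      Z ‖ Z  ok
                    • done:
                      Z ‖ Z  ok
        • ok:
          ?Str ‖ !Str  ok
            ?Str ‖ !Str  ok
              ?Str ‖ ?Str  ✗ same direction on both sides — not dual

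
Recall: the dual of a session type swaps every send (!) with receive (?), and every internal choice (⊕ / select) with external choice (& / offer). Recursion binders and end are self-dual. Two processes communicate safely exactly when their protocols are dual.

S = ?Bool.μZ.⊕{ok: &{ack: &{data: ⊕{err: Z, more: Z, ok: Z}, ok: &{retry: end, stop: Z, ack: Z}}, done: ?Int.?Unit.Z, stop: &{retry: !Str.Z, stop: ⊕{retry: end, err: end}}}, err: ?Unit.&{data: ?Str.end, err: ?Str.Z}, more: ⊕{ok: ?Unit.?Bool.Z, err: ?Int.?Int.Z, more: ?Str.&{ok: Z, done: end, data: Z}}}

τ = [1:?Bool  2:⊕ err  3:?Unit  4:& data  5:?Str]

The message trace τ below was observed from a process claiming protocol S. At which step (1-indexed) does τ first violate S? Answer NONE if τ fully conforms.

NONE

step 1: ?Bool  ok  now at μZ.…
step 2: ⊕ err  ok  now at ?Unit.&{data: ?Str.end, err: ?Str.μZ.…}
step 3: ?Unit  ok  now at &{data: ?Str.end, err: ?Str.μZ.…}
step 4: & data  ok  now at ?Str.end
step 5: ?Str  ok  now at end
all 5 steps conform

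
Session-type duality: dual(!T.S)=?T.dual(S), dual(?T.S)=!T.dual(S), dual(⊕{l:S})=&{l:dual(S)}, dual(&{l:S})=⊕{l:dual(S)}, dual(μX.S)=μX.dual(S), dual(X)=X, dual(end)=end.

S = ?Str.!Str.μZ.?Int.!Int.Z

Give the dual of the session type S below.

?Str ↦ !Str
  !Str ↦ ?Str
    μZ ↦ μZ  (rec unchanged)
      ?Int ↦ !Int
        !Int ↦ ?Int
          Z ↦ Z

!Str.?Str.μZ.!Int.?Int.Z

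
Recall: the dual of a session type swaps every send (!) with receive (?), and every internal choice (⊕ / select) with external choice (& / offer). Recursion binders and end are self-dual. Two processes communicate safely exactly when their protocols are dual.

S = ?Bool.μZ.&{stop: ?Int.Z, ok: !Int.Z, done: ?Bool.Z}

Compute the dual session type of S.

!Bool.μZ.⊕{stop: !Int.Z, ok: ?Int.Z, done: !Bool.Z}

?Bool = !Bool
  μZ = μZ  (μ self-dual)
    &{stop,ok,done} = ⊕{stop,ok,done}  (&→⊕)
      case stop:
        ?Int = !Int
          dual(Z) = Z
      case ok:
        !Int = ?Int
          dual(Z) = Z
      case done:
        ?Bool = !Bool
          dual(Z) = Z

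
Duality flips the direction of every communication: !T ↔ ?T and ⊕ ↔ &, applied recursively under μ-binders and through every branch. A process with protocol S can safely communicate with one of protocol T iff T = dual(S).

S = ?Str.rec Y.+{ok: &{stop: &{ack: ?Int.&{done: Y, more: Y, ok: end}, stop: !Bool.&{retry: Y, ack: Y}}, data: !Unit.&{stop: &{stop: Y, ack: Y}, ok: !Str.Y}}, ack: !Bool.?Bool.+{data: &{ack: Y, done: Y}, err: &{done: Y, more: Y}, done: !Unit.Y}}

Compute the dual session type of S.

?Str → !Str
  rec Y → rec Y  (rec unchanged)
    +{ok,ack} → &{ok,ack}  (select→offer)
      [ok]
        &{stop,data} → +{stop,data}  (offer→select)
          [stop]
            &{ack,stop} → +{ack,stop}  (offer→select)
              [ack]
                ?Int → !Int
                  &{done,more,ok} → +{done,more,ok}  (offer→select)
                    [done]
                      dual(Y) = Y
                    [more]
                      dual(Y) = Y
                    [ok]
                      dual(end) = end
              [stop]
                !Bool → ?Bool
                  &{retry,ack} → +{retry,ack}  (offer→select)
                    [retry]
                      dual(Y) = Y
                    [ack]
                      dual(Y) = Y
          [data]
            !Unit → ?Unit
              &{stop,ok} → +{stop,ok}  (offer→select)
                [stop]
                  &{stop,ack} → +{stop,ack}  (offer→select)
                    [stop]
                      dual(Y) = Y
                    [ack]
                      dual(Y) = Y
                [ok]
                  !Str → ?Str
                    dual(Y) = Y
      [ack]
        !Bool → ?Bool
          ?Bool → !Bool
            +{data,err,done} → &{data,err,done}  (select→offer)
              [data]
                &{ack,done} → +{ack,done}  (offer→select)
                  [ack]
                    dual(Y) = Y
                  [done]
                    dual(Y) = Y
              [err]
                &{done,more} → +{done,more}  (offer→select)
                  [done]
                    dual(Y) = Y
                  [more]
                    dual(Y) = Y
              [done]
                !Unit → ?Unit
                  dual(Y) = Y

!Str.rec Y.&{ok: +{stop: +{ack: !Int.+{done: Y, more: Y, ok: end}, stop: ?Bool.+{retry: Y, ack: Y}}, data: ?Unit.+{stop: +{stop: Y, ack: Y}, ok: ?Str.Y}}, ack: ?Bool.!Bool.&{data: +{ack: Y, done: Y}, err: +{done: Y, more: Y}, done: ?Unit.Y}}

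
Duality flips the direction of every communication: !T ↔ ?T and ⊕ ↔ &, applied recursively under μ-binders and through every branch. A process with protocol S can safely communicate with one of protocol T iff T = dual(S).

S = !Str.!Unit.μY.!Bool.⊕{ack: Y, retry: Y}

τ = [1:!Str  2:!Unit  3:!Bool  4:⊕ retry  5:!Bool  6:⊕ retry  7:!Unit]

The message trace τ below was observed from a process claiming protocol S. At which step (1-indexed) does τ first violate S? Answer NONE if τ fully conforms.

7

@1 !Str  match  cont: !Unit.μY.…
@2 !Unit  match  cont: μY.…
@3 !Bool  match  cont: ⊕{ack: μY.…, retry: μY.…}
@4 ⊕ retry  match  cont: μY.…
@5 !Bool  match  cont: ⊕{ack: μY.…, retry: μY.…}
@6 ⊕ retry  match  cont: μY.…
@7 got !Unit, protocol expects !Bool  ✗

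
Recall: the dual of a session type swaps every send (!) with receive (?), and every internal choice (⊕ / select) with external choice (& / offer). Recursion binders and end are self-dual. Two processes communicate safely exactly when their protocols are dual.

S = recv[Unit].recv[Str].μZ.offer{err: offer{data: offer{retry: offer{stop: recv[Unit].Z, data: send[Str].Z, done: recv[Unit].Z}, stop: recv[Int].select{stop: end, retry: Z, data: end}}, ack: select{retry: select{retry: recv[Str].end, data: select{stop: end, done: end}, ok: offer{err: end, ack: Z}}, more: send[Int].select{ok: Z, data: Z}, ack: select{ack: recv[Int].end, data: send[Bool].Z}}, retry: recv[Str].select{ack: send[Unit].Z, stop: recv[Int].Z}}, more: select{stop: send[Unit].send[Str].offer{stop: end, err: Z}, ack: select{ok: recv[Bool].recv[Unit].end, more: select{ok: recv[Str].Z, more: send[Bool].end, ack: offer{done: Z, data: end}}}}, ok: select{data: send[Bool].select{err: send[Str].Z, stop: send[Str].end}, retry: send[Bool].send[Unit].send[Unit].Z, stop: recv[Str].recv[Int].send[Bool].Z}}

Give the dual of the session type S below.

recv[Unit] ↦ send[Unit]
  recv[Str] ↦ send[Str]
    μZ ↦ μZ  (rec unchanged)
      offer{err,more,ok} ↦ select{err,more,ok}  (external→internal)
        case err:
          offer{data,ack,retry} ↦ select{data,ack,retry}  (external→internal)
            case data:
              offer{retry,stop} ↦ select{retry,stop}  (external→internal)
                case retry:
                  offer{stop,data,done} ↦ select{stop,data,done}  (external→internal)
                    case stop:
                      recv[Unit] ↦ send[Unit]
                        dual(Z) = Z
                    case data:
                      send[Str] ↦ recv[Str]
                        dual(Z) = Z
                    case done:
                      recv[Unit] ↦ send[Unit]
                        dual(Z) = Z
                case stop:
                  recv[Int] ↦ send[Int]
                    select{stop,retry,data} ↦ offer{stop,retry,data}  (select→offer)
                      case stop:
                        dual(end) = end
                      case retry:
                        dual(Z) = Z
                      case data:
                        dual(end) = end
            case ack:
              select{retry,more,ack} ↦ offer{retry,more,ack}  (select→offer)
                case retry:
                  select{retry,data,ok} ↦ offer{retry,data,ok}  (select→offer)
                    case retry:
                      recv[Str] ↦ send[Str]
                        dual(end) = end
                    case data:
                      select{stop,done} ↦ offer{stop,done}  (select→offer)
                        case stop:
                          dual(end) = end
                        case done:
                          dual(end) = end
                    case ok:
                      offer{err,ack} ↦ select{err,ack}  (external→internal)
                        case err:
                          dual(end) = end
                        case ack:
                          dual(Z) = Z
                case more:
                  send[Int] ↦ recv[Int]
                    select{ok,data} ↦ offer{ok,data}  (select→offer)
                      case ok:
                        dual(Z) = Z
                      case data:
                        dual(Z) = Z
                case ack:
                  select{ack,data} ↦ offer{ack,data}  (select→offer)
                    case ack:
                      recv[Int] ↦ send[Int]
                        dual(end) = end
                    case data:
                      send[Bool] ↦ recv[Bool]
                        dual(Z) = Z
            case retry:
              recv[Str] ↦ send[Str]
                select{ack,stop} ↦ offer{ack,stop}  (select→offer)
                  case ack:
                    send[Unit] ↦ recv[Unit]
                      dual(Z) = Z
                  case stop:
                    recv[Int] ↦ send[Int]
                      dual(Z) = Z
        case more:
          select{stop,ack} ↦ offer{stop,ack}  (select→offer)
            case stop:
              send[Unit] ↦ recv[Unit]
                send[Str] ↦ recv[Str]
                  offer{stop,err} ↦ select{stop,err}  (external→internal)
                    case stop:
                      dual(end) = end
                    case err:
                      dual(Z) = Z
            case ack:
              select{ok,more} ↦ offer{ok,more}  (select→offer)
                case ok:
                  recv[Bool] ↦ send[Bool]
                    recv[Unit] ↦ send[Unit]
                      dual(end) = end
                case more:
                  select{ok,more,ack} ↦ offer{ok,more,ack}  (select→offer)
                    case ok:
                      recv[Str] ↦ send[Str]
                        dual(Z) = Z
                    case more:
                      send[Bool] ↦ recv[Bool]
                        dual(end) = end
                    case ack:
                      offer{done,data} ↦ select{done,data}  (external→internal)
                        case done:
                          dual(Z) = Z
                        case data:
                          dual(end) = end
        case ok:
          select{data,retry,stop} ↦ offer{data,retry,stop}  (select→offer)
            case data:
              send[Bool] ↦ recv[Bool]
                select{err,stop} ↦ offer{err,stop}  (select→offer)
                  case err:
                    send[Str] ↦ recv[Str]
                      dual(Z) = Z
                  case stop:
                    send[Str] ↦ recv[Str]
                      dual(end) = end
            case retry:
              send[Bool] ↦ recv[Bool]
                send[Unit] ↦ recv[Unit]
                  send[Unit] ↦ recv[Unit]
                    dual(Z) = Z
            case stop:
              recv[Str] ↦ send[Str]
                recv[Int] ↦ send[Int]
                  send[Bool] ↦ recv[Bool]
                    dual(Z) = Z

send[Unit].send[Str].μZ.select{err: select{data: select{retry: select{stop: send[Unit].Z, data: recv[Str].Z, done: send[Unit].Z}, stop: send[Int].offer{stop: end, retry: Z, data: end}}, ack: offer{retry: offer{retry: send[Str].end, data: offer{stop: end, done: end}, ok: select{err: end, ack: Z}}, more: recv[Int].offer{ok: Z, data: Z}, ack: offer{ack: send[Int].end, data: recv[Bool].Z}}, retry: send[Str].offer{ack: recv[Unit].Z, stop: send[Int].Z}}, more: offer{stop: recv[Unit].recv[Str].select{stop: end, err: Z}, ack: offer{ok: send[Bool].send[Unit].end, more: offer{ok: send[Str].Z, more: recv[Bool].end, ack: select{done: Z, data: end}}}}, ok: offer{data: recv[Bool].offer{err: recv[Str].Z, stop: recv[Str].end}, retry: recv[Bool].recv[Unit].recv[Unit].Z, stop: send[Str].send[Int].recv[Bool].Z}}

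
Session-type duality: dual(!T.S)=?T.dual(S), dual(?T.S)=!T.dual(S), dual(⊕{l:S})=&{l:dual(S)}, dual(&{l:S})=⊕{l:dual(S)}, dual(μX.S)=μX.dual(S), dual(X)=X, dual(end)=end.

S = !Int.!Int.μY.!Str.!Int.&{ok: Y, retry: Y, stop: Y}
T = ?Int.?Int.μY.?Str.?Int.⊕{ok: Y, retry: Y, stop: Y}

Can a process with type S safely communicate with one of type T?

YES

!Int | ?Int  ok
  !Int | ?Int  ok
    μY | μY  ok (binder kept)
      !Str | ?Str  ok
        !Int | ?Int  ok
          &{ok,retry,stop} | ⊕{ok,retry,stop}  ok label sets agree
            case ok:
              Y | Y  ok
            case retry:
              Y | Y  ok
            case stop:
              Y | Y  ok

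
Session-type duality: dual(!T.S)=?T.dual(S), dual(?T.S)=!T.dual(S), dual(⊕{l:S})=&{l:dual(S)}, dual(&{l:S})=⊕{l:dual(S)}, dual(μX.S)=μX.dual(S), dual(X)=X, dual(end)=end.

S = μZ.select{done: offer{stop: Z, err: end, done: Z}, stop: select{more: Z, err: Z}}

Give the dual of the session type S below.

μZ.offer{done: select{stop: Z, err: end, done: Z}, stop: offer{more: Z, err: Z}}

μZ = μZ  (μ self-dual)
  select{done,stop} = offer{done,stop}  (select→offer)
    [done]
      offer{stop,err,done} = select{stop,err,done}  (external→internal)
        [stop]
          Z ↦ Z
        [err]
          end ↦ end
        [done]
          Z ↦ Z
    [stop]
      select{more,err} = offer{more,err}  (select→offer)
        [more]
          Z ↦ Z
        [err]
          Z ↦ Z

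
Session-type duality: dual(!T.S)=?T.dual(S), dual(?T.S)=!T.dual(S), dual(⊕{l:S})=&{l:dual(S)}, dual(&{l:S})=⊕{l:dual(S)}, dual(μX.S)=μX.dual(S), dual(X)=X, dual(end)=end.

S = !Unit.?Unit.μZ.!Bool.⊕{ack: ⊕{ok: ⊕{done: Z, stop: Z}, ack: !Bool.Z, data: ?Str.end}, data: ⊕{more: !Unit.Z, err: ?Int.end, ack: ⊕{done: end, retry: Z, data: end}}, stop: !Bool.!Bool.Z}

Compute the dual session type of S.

?Unit.!Unit.μZ.?Bool.&{ack: &{ok: &{done: Z, stop: Z}, ack: ?Bool.Z, data: !Str.end}, data: &{more: ?Unit.Z, err: !Int.end, ack: &{done: end, retry: Z, data: end}}, stop: ?Bool.?Bool.Z}

!Unit → ?Unit
  ?Unit → !Unit
    μZ → μZ  (μ self-dual)
      !Bool → ?Bool
        ⊕{ack,data,stop} → &{ack,data,stop}  (⊕→&)
          [ack]
            ⊕{ok,ack,data} → &{ok,ack,data}  (⊕→&)
              [ok]
                ⊕{done,stop} → &{done,stop}  (⊕→&)
                  [done]
                    Z self-dual
                  [stop]
                    Z self-dual
              [ack]
                !Bool → ?Bool
                  Z self-dual
              [data]
                ?Str → !Str
                  end self-dual
          [data]
            ⊕{more,err,ack} → &{more,err,ack}  (⊕→&)
              [more]
                !Unit → ?Unit
                  Z self-dual
              [err]
                ?Int → !Int
                  end self-dual
              [ack]
                ⊕{done,retry,data} → &{done,retry,data}  (⊕→&)
                  [done]
                    end self-dual
                  [retry]
                    Z self-dual
                  [data]
                    end self-dual
          [stop]
            !Bool → ?Bool
              !Bool → ?Bool
                Z self-dual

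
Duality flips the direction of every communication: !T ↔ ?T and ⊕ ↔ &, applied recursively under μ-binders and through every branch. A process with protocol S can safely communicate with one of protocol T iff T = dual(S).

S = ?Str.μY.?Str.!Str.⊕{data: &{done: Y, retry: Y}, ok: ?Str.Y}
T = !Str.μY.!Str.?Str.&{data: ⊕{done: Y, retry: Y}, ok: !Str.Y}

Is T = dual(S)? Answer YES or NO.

?Str | !Str  ok
  μY | μY  ok (μ self-dual)
    ?Str | !Str  ok
      !Str | ?Str  ok
        ⊕{data,ok} | &{data,ok}  ok same labels
          • data:
            &{done,retry} | ⊕{done,retry}  ok same labels
              • done:
                Y | Y  ok
              • retry:
                Y | Y  ok
          • ok:
            ?Str | !Str  ok
              Y | Y  ok

YES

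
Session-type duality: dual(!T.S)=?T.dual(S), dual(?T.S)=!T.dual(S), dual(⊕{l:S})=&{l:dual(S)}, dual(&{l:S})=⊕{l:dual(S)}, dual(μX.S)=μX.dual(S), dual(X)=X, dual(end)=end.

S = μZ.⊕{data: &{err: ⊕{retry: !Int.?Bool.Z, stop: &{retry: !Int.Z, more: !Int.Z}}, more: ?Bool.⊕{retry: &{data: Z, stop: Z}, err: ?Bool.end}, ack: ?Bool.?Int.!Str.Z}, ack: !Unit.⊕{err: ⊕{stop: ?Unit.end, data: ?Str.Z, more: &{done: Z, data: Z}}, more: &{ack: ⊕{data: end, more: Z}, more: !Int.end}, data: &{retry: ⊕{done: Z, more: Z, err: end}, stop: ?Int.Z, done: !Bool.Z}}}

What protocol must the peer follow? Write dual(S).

μZ ↦ μZ  (binder kept)
  ⊕{data,ack} ↦ &{data,ack}  (⊕→&)
    • data:
      &{err,more,ack} ↦ ⊕{err,more,ack}  (external→internal)
        • err:
          ⊕{retry,stop} ↦ &{retry,stop}  (⊕→&)
            • retry:
              !Int ↦ ?Int
                ?Bool ↦ !Bool
                  dual(Z) = Z
            • stop:
              &{retry,more} ↦ ⊕{retry,more}  (external→internal)
                • retry:
                  !Int ↦ ?Int
                    dual(Z) = Z
                • more:
                  !Int ↦ ?Int
                    dual(Z) = Z
        • more:
          ?Bool ↦ !Bool
            ⊕{retry,err} ↦ &{retry,err}  (⊕→&)
              • retry:
                &{data,stop} ↦ ⊕{data,stop}  (external→internal)
                  • data:
                    dual(Z) = Z
                  • stop:
                    dual(Z) = Z
              • err:
                ?Bool ↦ !Bool
                  dual(end) = end
        • ack:
          ?Bool ↦ !Bool
            ?Int ↦ !Int
              !Str ↦ ?Str
                dual(Z) = Z
    • ack:
      !Unit ↦ ?Unit
        ⊕{err,more,data} ↦ &{err,more,data}  (⊕→&)
          • err:
            ⊕{stop,data,more} ↦ &{stop,data,more}  (⊕→&)
              • stop:
                ?Unit ↦ !Unit
                  dual(end) = end
              • data:
                ?Str ↦ !Str
                  dual(Z) = Z
              • more:
                &{done,data} ↦ ⊕{done,data}  (external→internal)
                  • done:
                    dual(Z) = Z
                  • data:
                    dual(Z) = Z
          • more:
            &{ack,more} ↦ ⊕{ack,more}  (external→internal)
              • ack:
                ⊕{data,more} ↦ &{data,more}  (⊕→&)
                  • data:
                    dual(end) = end
                  • more:
                    dual(Z) = Z
              • more:
                !Int ↦ ?Int
                  dual(end) = end
          • data:
            &{retry,stop,done} ↦ ⊕{retry,stop,done}  (external→internal)
              • retry:
                ⊕{done,more,err} ↦ &{done,more,err}  (⊕→&)
                  • done:
                    dual(Z) = Z
                  • more:
                    dual(Z) = Z
                  • err:
                    dual(end) = end
              • stop:
                ?Int ↦ !Int
                  dual(Z) = Z
              • done:
                !Bool ↦ ?Bool
                  dual(Z) = Z

μZ.&{data: ⊕{err: &{retry: ?Int.!Bool.Z, stop: ⊕{retry: ?Int.Z, more: ?Int.Z}}, more: !Bool.&{retry: ⊕{data: Z, stop: Z}, err: !Bool.end}, ack: !Bool.!Int.?Str.Z}, ack: ?Unit.&{err: &{stop: !Unit.end, data: !Str.Z, more: ⊕{done: Z, data: Z}}, more: ⊕{ack: &{data: end, more: Z}, more: ?Int.end}, data: ⊕{retry: &{done: Z, more: Z, err: end}, stop: !Int.Z, done: ?Bool.Z}}}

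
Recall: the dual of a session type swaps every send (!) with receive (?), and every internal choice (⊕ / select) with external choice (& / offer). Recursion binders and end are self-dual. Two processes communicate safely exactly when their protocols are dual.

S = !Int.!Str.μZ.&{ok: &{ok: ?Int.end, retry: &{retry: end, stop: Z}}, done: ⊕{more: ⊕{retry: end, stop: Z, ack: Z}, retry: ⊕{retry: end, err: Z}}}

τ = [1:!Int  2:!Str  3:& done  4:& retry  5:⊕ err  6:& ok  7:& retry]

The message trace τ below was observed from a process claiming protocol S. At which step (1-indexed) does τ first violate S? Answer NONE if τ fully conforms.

[1] !Int  ok  cont: !Str.μZ.…
[2] !Str  ok  cont: μZ.…
[3] & done  ok  cont: ⊕{more: ⊕{retry: end, stop: μZ.…, ack: μZ.…}, retry: ⊕{retry: end, err: μZ.…}}
[4] got & retry, protocol expects ⊕ more or ⊕ retry  ✗

4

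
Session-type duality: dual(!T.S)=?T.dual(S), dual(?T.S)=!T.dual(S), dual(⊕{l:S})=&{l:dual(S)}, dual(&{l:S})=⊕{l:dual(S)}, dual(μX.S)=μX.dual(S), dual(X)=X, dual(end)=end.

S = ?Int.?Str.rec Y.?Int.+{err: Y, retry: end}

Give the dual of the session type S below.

?Int = !Int
  ?Str = !Str
    rec Y = rec Y  (rec unchanged)
      ?Int = !Int
        +{err,retry} = &{err,retry}  (select→offer)
          [err]
            Y self-dual
          [retry]
            end self-dual

!Int.!Str.rec Y.!Int.&{err: Y, retry: end}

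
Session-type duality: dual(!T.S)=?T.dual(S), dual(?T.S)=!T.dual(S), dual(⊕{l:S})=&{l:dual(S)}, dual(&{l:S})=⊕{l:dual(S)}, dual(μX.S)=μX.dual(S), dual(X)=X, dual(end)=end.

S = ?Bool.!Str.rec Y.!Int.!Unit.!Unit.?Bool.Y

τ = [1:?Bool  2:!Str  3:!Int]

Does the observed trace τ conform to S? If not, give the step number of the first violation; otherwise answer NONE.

NONE

step 1: ?Bool  ok  cont: !Str.rec Y.…
step 2: !Str  ok  cont: rec Y.…
step 3: !Int  ok  cont: !Unit.!Unit.?Bool.rec Y.…
τ conforms to S (length 3)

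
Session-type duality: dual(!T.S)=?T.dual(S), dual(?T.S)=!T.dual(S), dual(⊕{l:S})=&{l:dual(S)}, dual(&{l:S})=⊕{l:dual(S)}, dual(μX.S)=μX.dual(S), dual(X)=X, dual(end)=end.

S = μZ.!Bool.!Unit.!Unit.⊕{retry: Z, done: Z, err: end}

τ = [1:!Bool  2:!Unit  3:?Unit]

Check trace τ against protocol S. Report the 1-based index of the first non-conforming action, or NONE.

3

@1 !Bool  ✓  state: !Unit.!Unit.⊕{retry: μZ.…, done: μZ.…, err: end}
@2 !Unit  ✓  state: !Unit.⊕{retry: μZ.…, done: μZ.…, err: end}
@3 got ?Unit, protocol expects !Unit  ✗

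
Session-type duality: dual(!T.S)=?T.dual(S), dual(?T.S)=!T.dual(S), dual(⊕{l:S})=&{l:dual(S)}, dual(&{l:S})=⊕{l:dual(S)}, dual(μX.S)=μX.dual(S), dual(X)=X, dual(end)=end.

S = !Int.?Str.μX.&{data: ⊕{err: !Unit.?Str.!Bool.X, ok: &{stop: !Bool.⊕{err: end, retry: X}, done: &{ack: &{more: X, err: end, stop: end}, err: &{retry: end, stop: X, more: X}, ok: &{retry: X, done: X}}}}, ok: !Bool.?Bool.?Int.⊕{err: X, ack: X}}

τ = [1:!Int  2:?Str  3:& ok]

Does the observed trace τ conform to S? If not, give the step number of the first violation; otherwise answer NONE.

@1 !Int  ok  cont: ?Str.μX.…
@2 ?Str  ok  cont: μX.…
@3 & ok  ok  cont: !Bool.?Bool.?Int.⊕{err: μX.…, ack: μX.…}
all 3 steps conform

NONE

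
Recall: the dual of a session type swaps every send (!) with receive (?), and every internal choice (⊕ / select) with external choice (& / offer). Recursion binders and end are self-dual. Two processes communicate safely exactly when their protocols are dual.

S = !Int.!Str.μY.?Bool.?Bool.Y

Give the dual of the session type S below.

!Int = ?Int
  !Str = ?Str
    μY = μY  (μ self-dual)
      ?Bool = !Bool
        ?Bool = !Bool
          dual(Y) = Y

?Int.?Str.μY.!Bool.!Bool.Y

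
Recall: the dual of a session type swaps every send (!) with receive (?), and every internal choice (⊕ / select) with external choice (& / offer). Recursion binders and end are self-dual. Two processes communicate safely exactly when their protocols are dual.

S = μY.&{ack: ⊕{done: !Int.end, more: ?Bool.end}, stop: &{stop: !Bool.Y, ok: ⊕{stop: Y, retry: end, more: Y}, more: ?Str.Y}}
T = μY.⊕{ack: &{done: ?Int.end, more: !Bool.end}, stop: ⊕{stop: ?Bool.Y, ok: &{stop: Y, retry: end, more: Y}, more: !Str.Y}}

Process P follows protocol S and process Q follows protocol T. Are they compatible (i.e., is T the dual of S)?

μY vs μY  ok (μ self-dual)
  &{ack,stop} vs ⊕{ack,stop}  ok labels match
    case ack:
      ⊕{done,more} vs &{done,more}  ok labels match
        case done:
          !Int vs ?Int  ok
            end vs end  ok
        case more:
          ?Bool vs !Bool  ok
            end vs end  ok
    case stop:
      &{stop,ok,more} vs ⊕{stop,ok,more}  ok labels match
        case stop:
          !Bool vs ?Bool  ok
            Y vs Y  ok
        case ok:
          ⊕{stop,retry,more} vs &{stop,retry,more}  ok labels match
            case stop:
              Y vs Y  ok
            case retry:
              end vs end  ok
            case more:
              Y vs Y  ok
        case more:
          ?Str vs !Str  ok
            Y vs Y  ok

YES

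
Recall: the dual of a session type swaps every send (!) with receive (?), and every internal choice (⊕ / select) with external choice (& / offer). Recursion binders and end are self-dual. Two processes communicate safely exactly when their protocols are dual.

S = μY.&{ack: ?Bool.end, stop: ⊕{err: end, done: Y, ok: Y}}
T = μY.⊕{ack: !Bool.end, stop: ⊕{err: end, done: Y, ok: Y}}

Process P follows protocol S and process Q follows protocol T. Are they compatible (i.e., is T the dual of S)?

μY vs μY  ✓ (μ self-dual)
  &{ack,stop} vs ⊕{ack,stop}  ✓ labels match
    • ack:
      ?Bool vs !Bool  ✓
        end vs end  ✓
    • stop:
      ⊕{err,done,ok} vs ⊕{err,done,ok}  ✗ choice polarity not flipped — not dual

NO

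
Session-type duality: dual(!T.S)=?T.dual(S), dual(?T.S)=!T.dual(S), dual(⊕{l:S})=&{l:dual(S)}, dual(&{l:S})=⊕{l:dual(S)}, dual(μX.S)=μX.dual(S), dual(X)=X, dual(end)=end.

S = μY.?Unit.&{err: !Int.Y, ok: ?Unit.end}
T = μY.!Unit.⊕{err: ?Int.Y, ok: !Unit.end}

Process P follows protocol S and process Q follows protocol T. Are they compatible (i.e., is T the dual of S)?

μY | μY  ✓ (μ self-dual)
  ?Unit | !Unit  ✓
    &{err,ok} | ⊕{err,ok}  ✓ labels match
      [err]
        !Int | ?Int  ✓
          Y | Y  ✓
      [ok]
        ?Unit | !Unit  ✓
          end | end  ✓

YES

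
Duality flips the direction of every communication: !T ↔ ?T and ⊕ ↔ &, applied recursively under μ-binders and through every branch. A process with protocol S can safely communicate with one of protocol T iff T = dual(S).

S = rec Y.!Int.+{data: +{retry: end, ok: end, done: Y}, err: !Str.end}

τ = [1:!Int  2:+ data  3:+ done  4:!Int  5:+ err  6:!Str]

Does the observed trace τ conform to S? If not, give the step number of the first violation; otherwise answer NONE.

NONE

step 1: !Int  ✓  residual = +{data: +{retry: end, ok: end, done: rec Y.…}, err: !Str.end}
step 2: + data  ✓  residual = +{retry: end, ok: end, done: rec Y.…}
step 3: + done  ✓  residual = rec Y.…
step 4: !Int  ✓  residual = +{data: +{retry: end, ok: end, done: rec Y.…}, err: !Str.end}
step 5: + err  ✓  residual = !Str.end
step 6: !Str  ✓  residual = end
τ conforms to S (length 6)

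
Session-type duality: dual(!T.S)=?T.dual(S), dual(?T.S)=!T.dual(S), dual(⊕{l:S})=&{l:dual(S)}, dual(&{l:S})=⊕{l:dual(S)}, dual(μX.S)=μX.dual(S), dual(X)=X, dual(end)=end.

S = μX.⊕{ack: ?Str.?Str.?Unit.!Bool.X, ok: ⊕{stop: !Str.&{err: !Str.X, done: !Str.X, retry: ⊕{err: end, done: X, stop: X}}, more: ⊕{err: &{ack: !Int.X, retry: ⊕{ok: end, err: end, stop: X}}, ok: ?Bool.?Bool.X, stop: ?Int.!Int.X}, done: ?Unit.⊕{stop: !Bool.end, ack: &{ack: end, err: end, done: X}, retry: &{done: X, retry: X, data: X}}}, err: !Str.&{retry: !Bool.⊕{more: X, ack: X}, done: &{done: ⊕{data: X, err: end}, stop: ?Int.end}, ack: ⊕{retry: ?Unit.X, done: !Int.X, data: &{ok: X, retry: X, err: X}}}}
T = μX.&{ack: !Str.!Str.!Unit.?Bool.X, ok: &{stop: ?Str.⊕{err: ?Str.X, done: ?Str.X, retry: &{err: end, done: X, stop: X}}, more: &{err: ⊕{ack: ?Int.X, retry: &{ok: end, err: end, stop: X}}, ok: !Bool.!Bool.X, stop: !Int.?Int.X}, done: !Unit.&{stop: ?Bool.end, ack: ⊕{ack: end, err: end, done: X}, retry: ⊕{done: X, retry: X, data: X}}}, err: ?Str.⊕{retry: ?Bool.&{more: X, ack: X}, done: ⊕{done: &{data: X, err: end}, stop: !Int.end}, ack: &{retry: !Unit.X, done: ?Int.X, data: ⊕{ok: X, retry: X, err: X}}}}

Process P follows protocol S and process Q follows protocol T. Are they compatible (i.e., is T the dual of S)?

YES

μX | μX  match (rec unchanged)
  ⊕{ack,ok,err} | &{ack,ok,err}  match labels match
    [ack]
      ?Str | !Str  match
        ?Str | !Str  match
          ?Unit | !Unit  match
            !Bool | ?Bool  match
              X | X  match
    [ok]
      ⊕{stop,more,done} | &{stop,more,done}  match labels match
        [stop]
          !Str | ?Str  match
            &{err,done,retry} | ⊕{err,done,retry}  match labels match
              [err]
                !Str | ?Str  match
                  X | X  match
              [done]
                !Str | ?Str  match
                  X | X  match
              [retry]
                ⊕{err,done,stop} | &{err,done,stop}  match labels match
                  [err]
                    end | end  match
                  [done]
                    X | X  match
                  [stop]
                    X | X  match
        [more]
          ⊕{err,ok,stop} | &{err,ok,stop}  match labels match
            [err]
              &{ack,retry} | ⊕{ack,retry}  match labels match
                [ack]
                  !Int | ?Int  match
                    X | X  match
                [retry]
                  ⊕{ok,err,stop} | &{ok,err,stop}  match labels match
                    [ok]
                      end | end  match
                    [err]
                      end | end  match
                    [stop]
                      X | X  match
            [ok]
              ?Bool | !Bool  match
                ?Bool | !Bool  match
                  X | X  match
            [stop]
              ?Int | !Int  match
                !Int | ?Int  match
                  X | X  match
        [done]
          ?Unit | !Unit  match
            ⊕{stop,ack,retry} | &{stop,ack,retry}  match labels match
              [stop]
                !Bool | ?Bool  match
                  end | end  match
              [ack]
                &{ack,err,done} | ⊕{ack,err,done}  match labels match
                  [ack]
                    end | end  match
                  [err]
                    end | end  match
                  [done]
                    X | X  match
              [retry]
                &{done,retry,data} | ⊕{done,retry,data}  match labels match
                  [done]
                    X | X  match
                  [retry]
                    X | X  match
                  [data]
                    X | X  match
    [err]
      !Str | ?Str  match
        &{retry,done,ack} | ⊕{retry,done,ack}  match labels match
          [retry]
            !Bool | ?Bool  match
              ⊕{more,ack} | &{more,ack}  match labels match
                [more]
                  X | X  match
                [ack]
                  X | X  match
          [done]
            &{done,stop} | ⊕{done,stop}  match labels match
              [done]
                ⊕{data,err} | &{data,err}  match labels match
                  [data]
                    X | X  match
                  [err]
                    end | end  match
              [stop]
                ?Int | !Int  match
                  end | end  match
          [ack]
            ⊕{retry,done,data} | &{retry,done,data}  match labels match
              [retry]
                ?Unit | !Unit  match
                  X | X  match
              [done]
                !Int | ?Int  match
                  X | X  match
              [data]
                &{ok,retry,err} | ⊕{ok,retry,err}  match labels match
                  [ok]
                    X | X  match
                  [retry]
                    X | X  match
                  [err]
                    X | X  match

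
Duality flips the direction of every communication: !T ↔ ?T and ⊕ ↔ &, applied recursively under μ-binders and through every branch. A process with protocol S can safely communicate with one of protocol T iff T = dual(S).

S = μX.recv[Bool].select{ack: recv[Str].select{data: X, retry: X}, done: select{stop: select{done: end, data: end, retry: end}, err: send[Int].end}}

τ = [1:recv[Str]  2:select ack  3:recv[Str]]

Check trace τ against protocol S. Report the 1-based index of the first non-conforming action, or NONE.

[1] got recv[Str], protocol expects recv[Bool]  ✗

1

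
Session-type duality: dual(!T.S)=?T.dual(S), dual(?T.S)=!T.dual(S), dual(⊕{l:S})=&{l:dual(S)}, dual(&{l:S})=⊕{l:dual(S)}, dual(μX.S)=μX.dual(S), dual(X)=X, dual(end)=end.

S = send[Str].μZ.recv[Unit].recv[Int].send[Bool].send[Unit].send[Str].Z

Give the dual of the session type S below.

recv[Str].μZ.send[Unit].send[Int].recv[Bool].recv[Unit].recv[Str].Z

send[Str] ↦ recv[Str]
  μZ ↦ μZ  (rec unchanged)
    recv[Unit] ↦ send[Unit]
      recv[Int] ↦ send[Int]
        send[Bool] ↦ recv[Bool]
          send[Unit] ↦ recv[Unit]
            send[Str] ↦ recv[Str]
              Z self-dual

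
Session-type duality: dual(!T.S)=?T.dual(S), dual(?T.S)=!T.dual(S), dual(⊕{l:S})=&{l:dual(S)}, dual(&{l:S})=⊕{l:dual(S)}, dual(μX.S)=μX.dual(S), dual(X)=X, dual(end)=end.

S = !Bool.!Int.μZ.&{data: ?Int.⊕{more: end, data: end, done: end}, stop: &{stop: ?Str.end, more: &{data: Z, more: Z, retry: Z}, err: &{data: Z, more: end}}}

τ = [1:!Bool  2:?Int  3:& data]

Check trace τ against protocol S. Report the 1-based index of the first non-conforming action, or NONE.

2

step 1: !Bool  match  now at !Int.μZ.…
step 2: got ?Int, protocol expects !Int  ✗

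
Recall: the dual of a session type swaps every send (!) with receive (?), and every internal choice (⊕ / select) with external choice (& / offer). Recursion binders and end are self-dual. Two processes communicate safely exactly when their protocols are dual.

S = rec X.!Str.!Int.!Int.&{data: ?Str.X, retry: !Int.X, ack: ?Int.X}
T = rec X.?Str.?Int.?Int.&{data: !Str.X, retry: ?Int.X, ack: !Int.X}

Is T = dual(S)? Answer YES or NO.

NO

rec X ‖ rec X  match (rec unchanged)
  !Str ‖ ?Str  match
    !Int ‖ ?Int  match
      !Int ‖ ?Int  match
        &{data,retry,ack} ‖ &{data,retry,ack}  ✗ choice polarity not flipped — not dual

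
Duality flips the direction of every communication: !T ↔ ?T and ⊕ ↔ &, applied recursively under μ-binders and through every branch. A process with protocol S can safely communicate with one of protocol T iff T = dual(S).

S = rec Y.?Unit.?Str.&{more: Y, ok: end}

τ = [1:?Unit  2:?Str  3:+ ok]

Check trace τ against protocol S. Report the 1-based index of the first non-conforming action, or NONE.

3

@1 ?Unit  ok  residual = ?Str.&{more: rec Y.…, ok: end}
@2 ?Str  ok  residual = &{more: rec Y.…, ok: end}
@3 got + ok, protocol expects & more or & ok  ✗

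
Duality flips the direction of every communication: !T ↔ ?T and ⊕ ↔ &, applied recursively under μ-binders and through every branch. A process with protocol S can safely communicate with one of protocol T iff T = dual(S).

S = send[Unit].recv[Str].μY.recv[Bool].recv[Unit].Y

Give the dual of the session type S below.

send[Unit] ↦ recv[Unit]
  recv[Str] ↦ send[Str]
    μY ↦ μY  (rec unchanged)
      recv[Bool] ↦ send[Bool]
        recv[Unit] ↦ send[Unit]
          Y ↦ Y

recv[Unit].send[Str].μY.send[Bool].send[Unit].Y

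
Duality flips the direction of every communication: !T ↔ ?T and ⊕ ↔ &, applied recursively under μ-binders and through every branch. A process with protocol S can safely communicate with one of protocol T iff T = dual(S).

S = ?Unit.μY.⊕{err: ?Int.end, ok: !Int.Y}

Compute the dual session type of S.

?Unit = !Unit
  μY = μY  (μ self-dual)
    ⊕{err,ok} = &{err,ok}  (internal→external)
      case err:
        ?Int = !Int
          dual(end) = end
      case ok:
        !Int = ?Int
          dual(Y) = Y

!Unit.μY.&{err: !Int.end, ok: ?Int.Y}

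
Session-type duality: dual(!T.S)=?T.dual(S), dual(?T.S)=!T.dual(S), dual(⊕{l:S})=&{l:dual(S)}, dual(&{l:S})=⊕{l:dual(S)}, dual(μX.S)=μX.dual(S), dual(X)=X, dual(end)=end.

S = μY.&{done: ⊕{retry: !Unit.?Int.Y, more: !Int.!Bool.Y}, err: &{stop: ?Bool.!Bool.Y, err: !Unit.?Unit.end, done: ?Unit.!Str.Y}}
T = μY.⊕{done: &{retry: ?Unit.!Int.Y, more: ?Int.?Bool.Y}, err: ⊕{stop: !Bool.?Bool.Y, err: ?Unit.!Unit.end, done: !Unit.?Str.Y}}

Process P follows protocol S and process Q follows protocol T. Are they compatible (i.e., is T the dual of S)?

YES

μY | μY  match (binder kept)
  &{done,err} | ⊕{done,err}  match labels match
    [done]
      ⊕{retry,more} | &{retry,more}  match labels match
        [retry]
          !Unit | ?Unit  match
            ?Int | !Int  match
              Y | Y  match
        [more]
          !Int | ?Int  match
            !Bool | ?Bool  match
              Y | Y  match
    [err]
      &{stop,err,done} | ⊕{stop,err,done}  match labels match
        [stop]
          ?Bool | !Bool  match
            !Bool | ?Bool  match
              Y | Y  match
        [err]
          !Unit | ?Unit  match
            ?Unit | !Unit  match
              end | end  match
        [done]
          ?Unit | !Unit  match
            !Str | ?Str  match
              Y | Y  match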